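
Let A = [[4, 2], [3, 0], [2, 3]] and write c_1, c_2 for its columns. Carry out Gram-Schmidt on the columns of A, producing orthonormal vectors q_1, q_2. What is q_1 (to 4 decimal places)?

q_1 = (0.7428, 0.5571, 0.3714)

q_1 = c_1/‖c_1‖ = (4, 3, 2)/5.3852 = (0.7428, 0.5571, 0.3714).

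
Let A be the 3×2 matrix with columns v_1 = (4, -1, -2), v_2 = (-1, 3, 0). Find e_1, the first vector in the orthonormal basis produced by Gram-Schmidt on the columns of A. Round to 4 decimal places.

e_1 = (0.8729, -0.2182, -0.4364)

v_1 = (4, -1, -2); ‖v_1‖ = 4.5826, so e_1 = (0.8729, -0.2182, -0.4364).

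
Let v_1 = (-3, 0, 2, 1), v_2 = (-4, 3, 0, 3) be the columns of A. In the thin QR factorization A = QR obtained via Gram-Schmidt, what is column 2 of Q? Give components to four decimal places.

e_2 = (-0.1856, 0.7085, -0.5061, 0.4555)

e_1 = v_1/‖v_1‖ = (-3, 0, 2, 1)/3.7417 = (-0.8018, 0.0000, 0.5345, 0.2673).
r_{12} = e_1·v_2 = 4.0089.
u_2 = v_2 − 4.0089·e_1 = (-0.7857, 3.0000, -2.1429, 1.9286).
‖u_2‖ = 4.2342, so e_2 = (-0.1856, 0.7085, -0.5061, 0.4555).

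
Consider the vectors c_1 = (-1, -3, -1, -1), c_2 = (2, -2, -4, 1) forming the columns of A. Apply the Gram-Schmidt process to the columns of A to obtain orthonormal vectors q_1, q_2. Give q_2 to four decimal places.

q_1 = c_1/‖c_1‖ = (-1, -3, -1, -1)/3.4641 = (-0.2887, -0.8660, -0.2887, -0.2887).
r_{12} = q_1·c_2 = 2.0207.
u_2 = c_2 − 2.0207·q_1 = (2.5833, -0.2500, -3.4167, 1.5833).
‖u_2‖ = 4.5735, so q_2 = (0.5649, -0.0547, -0.7471, 0.3462).

q_2 = (0.5649, -0.0547, -0.7471, 0.3462)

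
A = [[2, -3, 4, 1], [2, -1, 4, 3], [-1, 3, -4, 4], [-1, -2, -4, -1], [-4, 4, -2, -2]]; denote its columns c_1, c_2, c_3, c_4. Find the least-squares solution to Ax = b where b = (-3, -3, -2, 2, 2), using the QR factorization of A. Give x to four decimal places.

x = (0.2994, 0.1771, -0.3777, -0.8668)

c_1 = (2, 2, -1, -1, -4); ‖c_1‖ = 5.0990, so e_1 = (0.3922, 0.3922, -0.1961, -0.1961, -0.7845).
e_1·c_2 = 0.3922·(-3) + 0.3922·(-1) + (-0.1961)·3 + (-0.1961)·(-2) + (-0.7845)·4 = -4.9029.
u_2 = c_2 + 4.9029·e_1 = (-1.0769, 0.9231, 2.0385, -2.9615, 0.1538).
‖u_2‖ = 3.8680, so e_2 = (-0.2784, 0.2386, 0.5270, -0.7656, 0.0398).
e_1·c_3 = 0.3922·4 + 0.3922·4 + (-0.1961)·(-4) + (-0.1961)·(-4) + (-0.7845)·(-2) = 6.2757; e_2·c_3 = (-0.2784)·4 + 0.2386·4 + 0.5270·(-4) + (-0.7656)·(-4) + 0.0398·(-2) = 0.7159.
u_3 = c_3 − 6.2757·e_1 − 0.7159·e_2 = (1.7378, 1.3676, -3.1465, -2.2211, 2.8946).
‖u_3‖ = 5.3012, so e_3 = (0.3278, 0.2580, -0.5935, -0.4190, 0.5460).
e_1·c_4 = 0.3922·1 + 0.3922·3 + (-0.1961)·4 + (-0.1961)·(-1) + (-0.7845)·(-2) = 2.5495; e_2·c_4 = (-0.2784)·1 + 0.2386·3 + 0.5270·4 + (-0.7656)·(-1) + 0.0398·(-2) = 3.2316; e_3·c_4 = 0.3278·1 + 0.2580·3 + (-0.5935)·4 + (-0.4190)·(-1) + 0.5460·(-2) = -1.9455.
u_4 = c_4 − 2.5495·e_1 − 3.2316·e_2 + 1.9455·e_3 = (1.5375, 1.7307, 1.6422, 1.1592, 0.9338).
‖u_4‖ = 3.2049, so e_4 = (0.4797, 0.5400, 0.5124, 0.3617, 0.2914).
Qᵀb = (-3.9223, -2.3864, -0.3162, -2.7779).
Back-substitute: x_4 = -2.7779/3.2049 = -0.8668.
x_3 = (-0.3162 + 1.9455·(-0.8668))/5.3012 = -0.3777.
x_2 = (-2.3864 − 0.7159·(-0.3777) − 3.2316·(-0.8668))/3.8680 = 0.1771.
x_1 = (-3.9223 + 4.9029·0.1771 − 6.2757·(-0.3777) − 2.5495·(-0.8668))/5.0990 = 0.2994.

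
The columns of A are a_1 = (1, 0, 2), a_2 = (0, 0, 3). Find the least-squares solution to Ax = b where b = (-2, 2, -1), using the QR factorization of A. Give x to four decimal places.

a_1 = (1, 0, 2); ‖a_1‖ = 2.2361, so q_1 = (0.4472, 0.0000, 0.8944).
q_1·a_2 = 0.4472·0 + 0.0000·0 + 0.8944·3 = 2.6833.
u_2 = a_2 − 2.6833·q_1 = (-1.2000, 0.0000, 0.6000).
‖u_2‖ = 1.3416, so q_2 = (-0.8944, 0.0000, 0.4472).
Qᵀb = (-1.7889, 1.3416).
Back-substitute: x_2 = 1.3416/1.3416 = 1.0000.
x_1 = (-1.7889 − 2.6833·1.0000)/2.2361 = -2.0000.

x = (-2.0000, 1.0000)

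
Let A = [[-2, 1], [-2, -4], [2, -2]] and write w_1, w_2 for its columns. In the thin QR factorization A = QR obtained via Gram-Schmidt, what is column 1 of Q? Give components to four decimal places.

w_1 = (-2, -2, 2); ‖w_1‖ = 3.4641, so e_1 = (-0.5774, -0.5774, 0.5774).

e_1 = (-0.5774, -0.5774, 0.5774)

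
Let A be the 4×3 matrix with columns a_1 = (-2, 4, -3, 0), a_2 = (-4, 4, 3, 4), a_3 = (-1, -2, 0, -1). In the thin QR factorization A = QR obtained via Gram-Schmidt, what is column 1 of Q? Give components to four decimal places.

e_1 = (-0.3714, 0.7428, -0.5571, 0.0000)

a_1 = (-2, 4, -3, 0); ‖a_1‖ = 5.3852, so e_1 = (-0.3714, 0.7428, -0.5571, 0.0000).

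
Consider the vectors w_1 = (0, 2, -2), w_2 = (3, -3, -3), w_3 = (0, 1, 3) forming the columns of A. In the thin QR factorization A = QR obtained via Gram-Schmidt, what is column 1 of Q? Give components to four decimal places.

e_1 = (0.0000, 0.7071, -0.7071)

e_1 = w_1/‖w_1‖ = (0, 2, -2)/2.8284 = (0.0000, 0.7071, -0.7071).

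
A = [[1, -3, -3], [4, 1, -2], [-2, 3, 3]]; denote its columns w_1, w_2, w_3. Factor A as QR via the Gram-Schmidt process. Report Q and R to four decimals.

w_1 = (1, 4, -2); ‖w_1‖ = 4.5826, so q_1 = (0.2182, 0.8729, -0.4364).
q_1·w_2 = 0.2182·(-3) + 0.8729·1 + (-0.4364)·3 = -1.0911.
u_2 = w_2 + 1.0911·q_1 = (-2.7619, 1.9524, 2.5238).
‖u_2‖ = 4.2201, so q_2 = (-0.6545, 0.4626, 0.5980).
q_1·w_3 = 0.2182·(-3) + 0.8729·(-2) + (-0.4364)·3 = -3.7097; q_2·w_3 = (-0.6545)·(-3) + 0.4626·(-2) + 0.5980·3 = 2.8322.
u_3 = w_3 + 3.7097·q_1 − 2.8322·q_2 = (-0.3369, -0.0722, -0.3128).
‖u_3‖ = 0.4654, so q_3 = (-0.7239, -0.1551, -0.6722).

Q = [[0.2182, -0.6545, -0.7239], [0.8729, 0.4626, -0.1551], [-0.4364, 0.5980, -0.6722]], R = [[4.5826, -1.0911, -3.7097], [0.0000, 4.2201, 2.8322], [0.0000, 0.0000, 0.4654]]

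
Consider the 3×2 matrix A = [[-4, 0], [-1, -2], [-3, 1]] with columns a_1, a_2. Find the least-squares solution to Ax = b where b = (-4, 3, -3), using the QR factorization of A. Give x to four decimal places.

x = (0.7829, -1.6434)

a_1 = (-4, -1, -3); ‖a_1‖ = 5.0990, so q_1 = (-0.7845, -0.1961, -0.5883).
q_1·a_2 = (-0.7845)·0 + (-0.1961)·(-2) + (-0.5883)·1 = -0.1961.
u_2 = a_2 + 0.1961·q_1 = (-0.1538, -2.0385, 0.8846).
‖u_2‖ = 2.2275, so q_2 = (-0.0691, -0.9152, 0.3971).
Qᵀb = (4.3146, -3.6606).
Back-substitute: x_2 = -3.6606/2.2275 = -1.6434.
x_1 = (4.3146 + 0.1961·(-1.6434))/5.0990 = 0.7829.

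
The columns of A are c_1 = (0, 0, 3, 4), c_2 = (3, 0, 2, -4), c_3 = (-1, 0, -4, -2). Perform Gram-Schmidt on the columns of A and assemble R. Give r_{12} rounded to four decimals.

r_{12} = -2.0000

e_1 = c_1/‖c_1‖ = (0, 0, 3, 4)/5.0000 = (0.0000, 0.0000, 0.6000, 0.8000).
r_{12} = e_1·c_2 = -2.0000.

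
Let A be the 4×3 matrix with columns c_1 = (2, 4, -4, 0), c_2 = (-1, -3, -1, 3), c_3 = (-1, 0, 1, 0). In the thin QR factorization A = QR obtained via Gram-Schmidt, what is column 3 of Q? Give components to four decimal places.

q_3 = (-0.7749, 0.5284, 0.1409, 0.3170)

c_1 = (2, 4, -4, 0); ‖c_1‖ = 6.0000, so q_1 = (0.3333, 0.6667, -0.6667, 0.0000).
q_1·c_2 = 0.3333·(-1) + 0.6667·(-3) + (-0.6667)·(-1) + 0.0000·3 = -1.6667.
u_2 = c_2 + 1.6667·q_1 = (-0.4444, -1.8889, -2.1111, 3.0000).
‖u_2‖ = 4.1500, so q_2 = (-0.1071, -0.4552, -0.5087, 0.7229).
q_1·c_3 = 0.3333·(-1) + 0.6667·0 + (-0.6667)·1 + 0.0000·0 = -1.0000; q_2·c_3 = (-0.1071)·(-1) + (-0.4552)·0 + (-0.5087)·1 + 0.7229·0 = -0.4016.
u_3 = c_3 + 1.0000·q_1 + 0.4016·q_2 = (-0.7097, 0.4839, 0.1290, 0.2903).
‖u_3‖ = 0.9158, so q_3 = (-0.7749, 0.5284, 0.1409, 0.3170).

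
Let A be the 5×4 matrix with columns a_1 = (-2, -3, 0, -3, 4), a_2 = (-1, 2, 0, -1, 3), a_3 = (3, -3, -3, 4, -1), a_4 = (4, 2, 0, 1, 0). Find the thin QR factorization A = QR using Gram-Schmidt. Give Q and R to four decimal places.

Q = [[-0.3244, -0.1225, 0.3626, 0.8628], [-0.4867, 0.8345, -0.2036, 0.0096], [0.0000, 0.0000, -0.5786, 0.2975], [-0.4867, -0.0383, 0.5473, -0.3779], [0.6489, 0.5359, 0.4390, 0.1552]], R = [[6.1644, 1.7844, -2.1089, -2.7578], [0.0000, 3.4374, -3.5599, 1.1407], [0.0000, 0.0000, 5.1846, 1.5903], [0.0000, 0.0000, 0.0000, 3.0927]]

a_1 = (-2, -3, 0, -3, 4); ‖a_1‖ = 6.1644, so q_1 = (-0.3244, -0.4867, 0.0000, -0.4867, 0.6489).
q_1·a_2 = (-0.3244)·(-1) + (-0.4867)·2 + 0.0000·0 + (-0.4867)·(-1) + 0.6489·3 = 1.7844.
u_2 = a_2 − 1.7844·q_1 = (-0.4211, 2.8684, 0.0000, -0.1316, 1.8421).
‖u_2‖ = 3.4374, so q_2 = (-0.1225, 0.8345, 0.0000, -0.0383, 0.5359).
q_1·a_3 = (-0.3244)·3 + (-0.4867)·(-3) + 0.0000·(-3) + (-0.4867)·4 + 0.6489·(-1) = -2.1089; q_2·a_3 = (-0.1225)·3 + 0.8345·(-3) + 0.0000·(-3) + (-0.0383)·4 + 0.5359·(-1) = -3.5599.
u_3 = a_3 + 2.1089·q_1 + 3.5599·q_2 = (1.8797, -1.0557, -3.0000, 2.8374, 2.2762).
‖u_3‖ = 5.1846, so q_3 = (0.3626, -0.2036, -0.5786, 0.5473, 0.4390).
q_1·a_4 = (-0.3244)·4 + (-0.4867)·2 + 0.0000·0 + (-0.4867)·1 + 0.6489·0 = -2.7578; q_2·a_4 = (-0.1225)·4 + 0.8345·2 + 0.0000·0 + (-0.0383)·1 + 0.5359·0 = 1.1407; q_3·a_4 = 0.3626·4 + (-0.2036)·2 + (-0.5786)·0 + 0.5473·1 + 0.4390·0 = 1.5903.
u_4 = a_4 + 2.7578·q_1 − 1.1407·q_2 − 1.5903·q_3 = (2.6684, 0.0298, 0.9202, -1.1688, 0.4800).
‖u_4‖ = 3.0927, so q_4 = (0.8628, 0.0096, 0.2975, -0.3779, 0.1552).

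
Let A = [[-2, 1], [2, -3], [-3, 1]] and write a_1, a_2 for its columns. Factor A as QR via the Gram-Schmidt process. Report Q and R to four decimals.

Q = [[-0.4851, -0.1493], [0.4851, -0.8658], [-0.7276, -0.4777]], R = [[4.1231, -2.6679], [0.0000, 1.9704]]

a_1 = (-2, 2, -3); ‖a_1‖ = 4.1231, so q_1 = (-0.4851, 0.4851, -0.7276).
q_1·a_2 = (-0.4851)·1 + 0.4851·(-3) + (-0.7276)·1 = -2.6679.
u_2 = a_2 + 2.6679·q_1 = (-0.2941, -1.7059, -0.9412).
‖u_2‖ = 1.9704, so q_2 = (-0.1493, -0.8658, -0.4777).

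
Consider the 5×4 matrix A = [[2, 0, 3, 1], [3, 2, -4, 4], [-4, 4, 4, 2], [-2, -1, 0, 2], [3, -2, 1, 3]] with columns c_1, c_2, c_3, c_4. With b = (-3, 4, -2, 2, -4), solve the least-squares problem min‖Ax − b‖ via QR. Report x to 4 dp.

x = (-0.5208, 0.1948, -1.1403, 0.0850)

c_1 = (2, 3, -4, -2, 3); ‖c_1‖ = 6.4807, so q_1 = (0.3086, 0.4629, -0.6172, -0.3086, 0.4629).
q_1·c_2 = 0.3086·0 + 0.4629·2 + (-0.6172)·4 + (-0.3086)·(-1) + 0.4629·(-2) = -2.1602.
u_2 = c_2 + 2.1602·q_1 = (0.6667, 3.0000, 2.6667, -1.6667, -1.0000).
‖u_2‖ = 4.5092, so q_2 = (0.1478, 0.6653, 0.5914, -0.3696, -0.2218).
q_1·c_3 = 0.3086·3 + 0.4629·(-4) + (-0.6172)·4 + (-0.3086)·0 + 0.4629·1 = -2.9318; q_2·c_3 = 0.1478·3 + 0.6653·(-4) + 0.5914·4 + (-0.3696)·0 + (-0.2218)·1 = -0.0739.
u_3 = c_3 + 2.9318·q_1 + 0.0739·q_2 = (3.9157, -2.5937, 2.2342, -0.9321, 2.3407).
‖u_3‖ = 5.7792, so q_3 = (0.6775, -0.4488, 0.3866, -0.1613, 0.4050).
q_1·c_4 = 0.3086·1 + 0.4629·4 + (-0.6172)·2 + (-0.3086)·2 + 0.4629·3 = 1.6973; q_2·c_4 = 0.1478·1 + 0.6653·4 + 0.5914·2 + (-0.3696)·2 + (-0.2218)·3 = 2.5873; q_3·c_4 = 0.6775·1 + (-0.4488)·4 + 0.3866·2 + (-0.1613)·2 + 0.4050·3 = 0.5481.
u_4 = c_4 − 1.6973·q_1 − 2.5873·q_2 − 0.5481·q_3 = (-0.2777, 1.7389, 1.3057, 3.5685, 2.5661).
‖u_4‖ = 4.9117, so q_4 = (-0.0565, 0.3540, 0.2658, 0.7265, 0.5224).
Qᵀb = (-0.3086, 1.1828, -6.5437, 0.4174).
Back-substitute: x_4 = 0.4174/4.9117 = 0.0850.
x_3 = (-6.5437 − 0.5481·0.0850)/5.7792 = -1.1403.
x_2 = (1.1828 + 0.0739·(-1.1403) − 2.5873·0.0850)/4.5092 = 0.1948.
x_1 = (-0.3086 + 2.1602·0.1948 + 2.9318·(-1.1403) − 1.6973·0.0850)/6.4807 = -0.5208.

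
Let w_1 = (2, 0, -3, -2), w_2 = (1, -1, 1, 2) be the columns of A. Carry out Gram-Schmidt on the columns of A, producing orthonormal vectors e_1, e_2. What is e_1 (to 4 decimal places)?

w_1 = (2, 0, -3, -2); ‖w_1‖ = 4.1231, so e_1 = (0.4851, 0.0000, -0.7276, -0.4851).

e_1 = (0.4851, 0.0000, -0.7276, -0.4851)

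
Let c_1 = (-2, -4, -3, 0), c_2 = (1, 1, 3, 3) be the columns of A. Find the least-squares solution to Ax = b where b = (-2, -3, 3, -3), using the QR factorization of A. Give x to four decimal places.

x = (0.1831, -0.1127)

c_1 = (-2, -4, -3, 0); ‖c_1‖ = 5.3852, so e_1 = (-0.3714, -0.7428, -0.5571, 0.0000).
e_1·c_2 = (-0.3714)·1 + (-0.7428)·1 + (-0.5571)·3 + 0.0000·3 = -2.7854.
u_2 = c_2 + 2.7854·e_1 = (-0.0345, -1.0690, 1.4483, 3.0000).
‖u_2‖ = 3.4988, so e_2 = (-0.0099, -0.3055, 0.4139, 0.8574).
Qᵀb = (1.2999, -0.3942).
Back-substitute: x_2 = -0.3942/3.4988 = -0.1127.
x_1 = (1.2999 + 2.7854·(-0.1127))/5.3852 = 0.1831.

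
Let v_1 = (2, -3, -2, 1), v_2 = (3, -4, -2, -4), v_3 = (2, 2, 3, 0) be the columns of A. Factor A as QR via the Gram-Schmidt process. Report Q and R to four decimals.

v_1 = (2, -3, -2, 1); ‖v_1‖ = 4.2426, so e_1 = (0.4714, -0.7071, -0.4714, 0.2357).
e_1·v_2 = 0.4714·3 + (-0.7071)·(-4) + (-0.4714)·(-2) + 0.2357·(-4) = 4.2426.
u_2 = v_2 − 4.2426·e_1 = (1.0000, -1.0000, 0.0000, -5.0000).
‖u_2‖ = 5.1962, so e_2 = (0.1925, -0.1925, 0.0000, -0.9623).
e_1·v_3 = 0.4714·2 + (-0.7071)·2 + (-0.4714)·3 + 0.2357·0 = -1.8856; e_2·v_3 = 0.1925·2 + (-0.1925)·2 + 0.0000·3 + (-0.9623)·0 = 0.0000.
u_3 = v_3 + 1.8856·e_1 − 0.0000·e_2 = (2.8889, 0.6667, 2.1111, 0.4444).
‖u_3‖ = 3.6667, so e_3 = (0.7879, 0.1818, 0.5758, 0.1212).

Q = [[0.4714, 0.1925, 0.7879], [-0.7071, -0.1925, 0.1818], [-0.4714, 0.0000, 0.5758], [0.2357, -0.9623, 0.1212]], R = [[4.2426, 4.2426, -1.8856], [0.0000, 5.1962, 0.0000], [0.0000, 0.0000, 3.6667]]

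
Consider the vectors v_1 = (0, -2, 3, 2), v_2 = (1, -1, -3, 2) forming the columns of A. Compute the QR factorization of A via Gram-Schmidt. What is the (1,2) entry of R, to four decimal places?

v_1 = (0, -2, 3, 2); ‖v_1‖ = 4.1231, so e_1 = (0.0000, -0.4851, 0.7276, 0.4851).
r_{12} = e_1·v_2 = -0.7276.

r_{12} = -0.7276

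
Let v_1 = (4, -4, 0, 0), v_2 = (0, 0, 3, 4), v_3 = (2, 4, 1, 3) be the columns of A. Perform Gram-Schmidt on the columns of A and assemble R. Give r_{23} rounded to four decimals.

r_{23} = 3.0000

v_1 = (4, -4, 0, 0); ‖v_1‖ = 5.6569, so e_1 = (0.7071, -0.7071, 0.0000, 0.0000).
e_1·v_2 = 0.7071·0 + (-0.7071)·0 + 0.0000·3 + 0.0000·4 = 0.0000.
u_2 = v_2 + 0.0000·e_1 = (0.0000, 0.0000, 3.0000, 4.0000).
‖u_2‖ = 5.0000, so e_2 = (0.0000, 0.0000, 0.6000, 0.8000).
r_{23} = e_2·v_3 = 3.0000.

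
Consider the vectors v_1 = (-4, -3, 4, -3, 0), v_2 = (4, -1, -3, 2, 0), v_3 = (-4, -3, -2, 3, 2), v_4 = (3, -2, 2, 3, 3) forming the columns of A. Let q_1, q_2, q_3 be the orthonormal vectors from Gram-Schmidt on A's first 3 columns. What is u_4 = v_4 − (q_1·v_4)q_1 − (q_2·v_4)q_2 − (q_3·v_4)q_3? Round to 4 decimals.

u_4 = (1.3345, 0.2391, 3.1864, 2.2300, 2.8690)

v_1 = (-4, -3, 4, -3, 0); ‖v_1‖ = 7.0711, so q_1 = (-0.5657, -0.4243, 0.5657, -0.4243, 0.0000).
q_1·v_2 = (-0.5657)·4 + (-0.4243)·(-1) + 0.5657·(-3) + (-0.4243)·2 + 0.0000·0 = -4.3841.
u_2 = v_2 + 4.3841·q_1 = (1.5200, -2.8600, -0.5200, 0.1400, 0.0000).
‖u_2‖ = 3.2833, so q_2 = (0.4630, -0.8711, -0.1584, 0.0426, 0.0000).
q_1·v_3 = (-0.5657)·(-4) + (-0.4243)·(-3) + 0.5657·(-2) + (-0.4243)·3 + 0.0000·2 = 1.1314; q_2·v_3 = 0.4630·(-4) + (-0.8711)·(-3) + (-0.1584)·(-2) + 0.0426·3 + 0.0000·2 = 1.2061.
u_3 = v_3 − 1.1314·q_1 − 1.2061·q_2 = (-3.9184, -1.4694, -2.4490, 3.4286, 2.0000).
‖u_3‖ = 6.2662, so q_3 = (-0.6253, -0.2345, -0.3908, 0.5472, 0.3192).
q_1·v_4 = (-0.5657)·3 + (-0.4243)·(-2) + 0.5657·2 + (-0.4243)·3 + 0.0000·3 = -0.9899; q_2·v_4 = 0.4630·3 + (-0.8711)·(-2) + (-0.1584)·2 + 0.0426·3 + 0.0000·3 = 2.9422; q_3·v_4 = (-0.6253)·3 + (-0.2345)·(-2) + (-0.3908)·2 + 0.5472·3 + 0.3192·3 = 0.4104.
u_4 = v_4 + 0.9899·q_1 − 2.9422·q_2 − 0.4104·q_3 = (1.3345, 0.2391, 3.1864, 2.2300, 2.8690).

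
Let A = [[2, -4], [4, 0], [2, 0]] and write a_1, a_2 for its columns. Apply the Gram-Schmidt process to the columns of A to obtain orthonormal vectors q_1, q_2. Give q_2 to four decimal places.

a_1 = (2, 4, 2); ‖a_1‖ = 4.8990, so q_1 = (0.4082, 0.8165, 0.4082).
q_1·a_2 = 0.4082·(-4) + 0.8165·0 + 0.4082·0 = -1.6330.
u_2 = a_2 + 1.6330·q_1 = (-3.3333, 1.3333, 0.6667).
‖u_2‖ = 3.6515, so q_2 = (-0.9129, 0.3651, 0.1826).

q_2 = (-0.9129, 0.3651, 0.1826)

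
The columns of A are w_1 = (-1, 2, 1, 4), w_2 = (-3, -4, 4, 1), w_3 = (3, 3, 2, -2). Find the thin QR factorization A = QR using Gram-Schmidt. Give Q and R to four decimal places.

Q = [[-0.2132, -0.4440, 0.4109], [0.4264, -0.6625, 0.3920], [0.2132, 0.5991, 0.7717], [0.8528, 0.0705, -0.2862]], R = [[4.6904, 0.6396, -0.6396], [0.0000, 6.4491, -2.2625], [0.0000, 0.0000, 4.5246]]

w_1 = (-1, 2, 1, 4); ‖w_1‖ = 4.6904, so e_1 = (-0.2132, 0.4264, 0.2132, 0.8528).
e_1·w_2 = (-0.2132)·(-3) + 0.4264·(-4) + 0.2132·4 + 0.8528·1 = 0.6396.
u_2 = w_2 − 0.6396·e_1 = (-2.8636, -4.2727, 3.8636, 0.4545).
‖u_2‖ = 6.4491, so e_2 = (-0.4440, -0.6625, 0.5991, 0.0705).
e_1·w_3 = (-0.2132)·3 + 0.4264·3 + 0.2132·2 + 0.8528·(-2) = -0.6396; e_2·w_3 = (-0.4440)·3 + (-0.6625)·3 + 0.5991·2 + 0.0705·(-2) = -2.2625.
u_3 = w_3 + 0.6396·e_1 + 2.2625·e_2 = (1.8590, 1.7738, 3.4918, -1.2951).
‖u_3‖ = 4.5246, so e_3 = (0.4109, 0.3920, 0.7717, -0.2862).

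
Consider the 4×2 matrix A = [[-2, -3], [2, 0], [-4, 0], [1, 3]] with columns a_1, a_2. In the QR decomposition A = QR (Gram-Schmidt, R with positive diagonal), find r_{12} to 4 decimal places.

r_{12} = 1.8000

a_1 = (-2, 2, -4, 1); ‖a_1‖ = 5.0000, so e_1 = (-0.4000, 0.4000, -0.8000, 0.2000).
r_{12} = e_1·a_2 = 1.8000.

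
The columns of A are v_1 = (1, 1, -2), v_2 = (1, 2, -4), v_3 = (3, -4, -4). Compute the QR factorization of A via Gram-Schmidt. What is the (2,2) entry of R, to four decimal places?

e_1 = v_1/‖v_1‖ = (1, 1, -2)/2.4495 = (0.4082, 0.4082, -0.8165).
r_{12} = e_1·v_2 = 4.4907.
u_2 = v_2 − 4.4907·e_1 = (-0.8333, 0.1667, -0.3333).
r_{22} = ‖u_2‖ = 0.9129.

r_{22} = 0.9129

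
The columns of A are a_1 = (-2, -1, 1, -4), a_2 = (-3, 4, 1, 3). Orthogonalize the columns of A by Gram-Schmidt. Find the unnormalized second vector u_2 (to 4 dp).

u_2 = (-3.8182, 3.5909, 1.4091, 1.3636)

a_1 = (-2, -1, 1, -4); ‖a_1‖ = 4.6904, so e_1 = (-0.4264, -0.2132, 0.2132, -0.8528).
e_1·a_2 = (-0.4264)·(-3) + (-0.2132)·4 + 0.2132·1 + (-0.8528)·3 = -1.9188.
u_2 = a_2 + 1.9188·e_1 = (-3.8182, 3.5909, 1.4091, 1.3636).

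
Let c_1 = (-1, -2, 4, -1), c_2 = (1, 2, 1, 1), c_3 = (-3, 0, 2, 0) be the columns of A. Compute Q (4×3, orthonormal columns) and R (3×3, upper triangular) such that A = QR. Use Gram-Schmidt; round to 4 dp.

c_1 = (-1, -2, 4, -1); ‖c_1‖ = 4.6904, so q_1 = (-0.2132, -0.4264, 0.8528, -0.2132).
q_1·c_2 = (-0.2132)·1 + (-0.4264)·2 + 0.8528·1 + (-0.2132)·1 = -0.4264.
u_2 = c_2 + 0.4264·q_1 = (0.9091, 1.8182, 1.3636, 0.9091).
‖u_2‖ = 2.6112, so q_2 = (0.3482, 0.6963, 0.5222, 0.3482).
q_1·c_3 = (-0.2132)·(-3) + (-0.4264)·0 + 0.8528·2 + (-0.2132)·0 = 2.3452; q_2·c_3 = 0.3482·(-3) + 0.6963·0 + 0.5222·2 + 0.3482·0 = 0.0000.
u_3 = c_3 − 2.3452·q_1 + 0.0000·q_2 = (-2.5000, 1.0000, 0.0000, 0.5000).
‖u_3‖ = 2.7386, so q_3 = (-0.9129, 0.3651, 0.0000, 0.1826).

Q = [[-0.2132, 0.3482, -0.9129], [-0.4264, 0.6963, 0.3651], [0.8528, 0.5222, 0.0000], [-0.2132, 0.3482, 0.1826]], R = [[4.6904, -0.4264, 2.3452], [0.0000, 2.6112, 0.0000], [0.0000, 0.0000, 2.7386]]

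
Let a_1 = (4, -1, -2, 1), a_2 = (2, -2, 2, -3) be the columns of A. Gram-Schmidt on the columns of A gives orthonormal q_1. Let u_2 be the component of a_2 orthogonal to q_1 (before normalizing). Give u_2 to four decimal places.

u_2 = (1.4545, -1.8636, 2.2727, -3.1364)

a_1 = (4, -1, -2, 1); ‖a_1‖ = 4.6904, so q_1 = (0.8528, -0.2132, -0.4264, 0.2132).
q_1·a_2 = 0.8528·2 + (-0.2132)·(-2) + (-0.4264)·2 + 0.2132·(-3) = 0.6396.
u_2 = a_2 − 0.6396·q_1 = (1.4545, -1.8636, 2.2727, -3.1364).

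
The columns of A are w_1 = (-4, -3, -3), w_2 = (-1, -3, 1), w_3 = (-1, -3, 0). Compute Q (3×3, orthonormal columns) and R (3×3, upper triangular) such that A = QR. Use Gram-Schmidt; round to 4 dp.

Q = [[-0.6860, 0.0622, 0.7249], [-0.5145, -0.7460, -0.4229], [-0.5145, 0.6631, -0.5437]], R = [[5.8310, 1.7150, 2.2295], [0.0000, 2.8388, 2.1757], [0.0000, 0.0000, 0.5437]]

w_1 = (-4, -3, -3); ‖w_1‖ = 5.8310, so e_1 = (-0.6860, -0.5145, -0.5145).
e_1·w_2 = (-0.6860)·(-1) + (-0.5145)·(-3) + (-0.5145)·1 = 1.7150.
u_2 = w_2 − 1.7150·e_1 = (0.1765, -2.1176, 1.8824).
‖u_2‖ = 2.8388, so e_2 = (0.0622, -0.7460, 0.6631).
e_1·w_3 = (-0.6860)·(-1) + (-0.5145)·(-3) + (-0.5145)·0 = 2.2295; e_2·w_3 = 0.0622·(-1) + (-0.7460)·(-3) + 0.6631·0 = 2.1757.
u_3 = w_3 − 2.2295·e_1 − 2.1757·e_2 = (0.3942, -0.2299, -0.2956).
‖u_3‖ = 0.5437, so e_3 = (0.7249, -0.4229, -0.5437).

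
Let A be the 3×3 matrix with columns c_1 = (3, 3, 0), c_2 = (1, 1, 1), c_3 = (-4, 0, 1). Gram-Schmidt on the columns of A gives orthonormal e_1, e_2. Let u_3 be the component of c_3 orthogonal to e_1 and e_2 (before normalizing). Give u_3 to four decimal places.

u_3 = (-2.0000, 2.0000, 0.0000)

e_1 = c_1/‖c_1‖ = (3, 3, 0)/4.2426 = (0.7071, 0.7071, 0.0000).
r_{12} = e_1·c_2 = 1.4142.
u_2 = c_2 − 1.4142·e_1 = (0.0000, 0.0000, 1.0000).
‖u_2‖ = 1.0000, so e_2 = (0.0000, 0.0000, 1.0000).
r_{13} = e_1·c_3 = -2.8284; r_{23} = e_2·c_3 = 1.0000.
u_3 = c_3 + 2.8284·e_1 − 1.0000·e_2 = (-2.0000, 2.0000, 0.0000).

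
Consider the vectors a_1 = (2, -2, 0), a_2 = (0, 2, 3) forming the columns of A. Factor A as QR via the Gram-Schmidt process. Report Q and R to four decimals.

a_1 = (2, -2, 0); ‖a_1‖ = 2.8284, so e_1 = (0.7071, -0.7071, 0.0000).
e_1·a_2 = 0.7071·0 + (-0.7071)·2 + 0.0000·3 = -1.4142.
u_2 = a_2 + 1.4142·e_1 = (1.0000, 1.0000, 3.0000).
‖u_2‖ = 3.3166, so e_2 = (0.3015, 0.3015, 0.9045).

Q = [[0.7071, 0.3015], [-0.7071, 0.3015], [0.0000, 0.9045]], R = [[2.8284, -1.4142], [0.0000, 3.3166]]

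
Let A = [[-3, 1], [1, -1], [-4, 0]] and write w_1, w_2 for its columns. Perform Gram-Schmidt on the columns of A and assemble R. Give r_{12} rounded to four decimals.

r_{12} = -0.7845

q_1 = w_1/‖w_1‖ = (-3, 1, -4)/5.0990 = (-0.5883, 0.1961, -0.7845).
r_{12} = q_1·w_2 = -0.7845.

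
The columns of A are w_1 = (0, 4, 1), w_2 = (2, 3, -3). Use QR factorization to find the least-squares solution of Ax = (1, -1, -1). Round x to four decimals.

q_1 = w_1/‖w_1‖ = (0, 4, 1)/4.1231 = (0.0000, 0.9701, 0.2425).
r_{12} = q_1·w_2 = 2.1828.
u_2 = w_2 − 2.1828·q_1 = (2.0000, 0.8824, -3.5294).
‖u_2‖ = 4.1515, so q_2 = (0.4817, 0.2125, -0.8501).
Qᵀb = (-1.2127, 1.1194).
Back-substitute: x_2 = 1.1194/4.1515 = 0.2696.
x_1 = (-1.2127 − 2.1828·0.2696)/4.1231 = -0.4369.

x = (-0.4369, 0.2696)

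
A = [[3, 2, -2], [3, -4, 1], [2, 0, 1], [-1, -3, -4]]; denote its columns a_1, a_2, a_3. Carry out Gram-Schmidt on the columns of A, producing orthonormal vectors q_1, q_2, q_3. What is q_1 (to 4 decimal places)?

a_1 = (3, 3, 2, -1); ‖a_1‖ = 4.7958, so q_1 = (0.6255, 0.6255, 0.4170, -0.2085).

q_1 = (0.6255, 0.6255, 0.4170, -0.2085)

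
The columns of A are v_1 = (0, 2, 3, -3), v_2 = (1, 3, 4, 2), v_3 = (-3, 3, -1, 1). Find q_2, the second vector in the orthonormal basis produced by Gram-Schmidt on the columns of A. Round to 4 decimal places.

v_1 = (0, 2, 3, -3); ‖v_1‖ = 4.6904, so q_1 = (0.0000, 0.4264, 0.6396, -0.6396).
q_1·v_2 = 0.0000·1 + 0.4264·3 + 0.6396·4 + (-0.6396)·2 = 2.5584.
u_2 = v_2 − 2.5584·q_1 = (1.0000, 1.9091, 2.3636, 3.6364).
‖u_2‖ = 4.8430, so q_2 = (0.2065, 0.3942, 0.4881, 0.7509).

q_2 = (0.2065, 0.3942, 0.4881, 0.7509)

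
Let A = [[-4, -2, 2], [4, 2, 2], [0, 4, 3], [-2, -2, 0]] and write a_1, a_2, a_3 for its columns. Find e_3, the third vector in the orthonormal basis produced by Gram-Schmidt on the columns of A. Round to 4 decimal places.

e_3 = (0.6328, 0.7413, 0.0542, 0.2170)

a_1 = (-4, 4, 0, -2); ‖a_1‖ = 6.0000, so e_1 = (-0.6667, 0.6667, 0.0000, -0.3333).
e_1·a_2 = (-0.6667)·(-2) + 0.6667·2 + 0.0000·4 + (-0.3333)·(-2) = 3.3333.
u_2 = a_2 − 3.3333·e_1 = (0.2222, -0.2222, 4.0000, -0.8889).
‖u_2‖ = 4.1096, so e_2 = (0.0541, -0.0541, 0.9733, -0.2163).
e_1·a_3 = (-0.6667)·2 + 0.6667·2 + 0.0000·3 + (-0.3333)·0 = 0.0000; e_2·a_3 = 0.0541·2 + (-0.0541)·2 + 0.9733·3 + (-0.2163)·0 = 2.9200.
u_3 = a_3 + 0.0000·e_1 − 2.9200·e_2 = (1.8421, 2.1579, 0.1579, 0.6316).
‖u_3‖ = 2.9110, so e_3 = (0.6328, 0.7413, 0.0542, 0.2170).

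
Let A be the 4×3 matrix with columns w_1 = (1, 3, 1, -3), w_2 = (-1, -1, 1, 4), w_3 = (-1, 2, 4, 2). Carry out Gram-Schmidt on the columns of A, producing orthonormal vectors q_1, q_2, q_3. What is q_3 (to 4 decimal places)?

w_1 = (1, 3, 1, -3); ‖w_1‖ = 4.4721, so q_1 = (0.2236, 0.6708, 0.2236, -0.6708).
q_1·w_2 = 0.2236·(-1) + 0.6708·(-1) + 0.2236·1 + (-0.6708)·4 = -3.3541.
u_2 = w_2 + 3.3541·q_1 = (-0.2500, 1.2500, 1.7500, 1.7500).
‖u_2‖ = 2.7839, so q_2 = (-0.0898, 0.4490, 0.6286, 0.6286).
q_1·w_3 = 0.2236·(-1) + 0.6708·2 + 0.2236·4 + (-0.6708)·2 = 0.6708; q_2·w_3 = (-0.0898)·(-1) + 0.4490·2 + 0.6286·4 + 0.6286·2 = 4.7595.
u_3 = w_3 − 0.6708·q_1 − 4.7595·q_2 = (-0.7226, -0.5871, 0.8581, -0.5419).
‖u_3‖ = 1.3772, so q_3 = (-0.5247, -0.4263, 0.6230, -0.3935).

q_3 = (-0.5247, -0.4263, 0.6230, -0.3935)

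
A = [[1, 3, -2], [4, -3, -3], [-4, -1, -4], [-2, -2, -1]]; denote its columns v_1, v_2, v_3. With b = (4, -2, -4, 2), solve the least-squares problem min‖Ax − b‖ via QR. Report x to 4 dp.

x = (0.2197, 0.7332, 0.1508)

e_1 = v_1/‖v_1‖ = (1, 4, -4, -2)/6.0828 = (0.1644, 0.6576, -0.6576, -0.3288).
r_{12} = e_1·v_2 = -0.1644.
u_2 = v_2 + 0.1644·e_1 = (3.0270, -2.8919, -1.1081, -2.0541).
‖u_2‖ = 4.7930, so e_2 = (0.6315, -0.6034, -0.2312, -0.4286).
r_{13} = e_1·v_3 = 0.6576; r_{23} = e_2·v_3 = 1.9003.
u_3 = v_3 − 0.6576·e_1 − 1.9003·e_2 = (-3.3082, -2.2859, -3.1282, 0.0306).
‖u_3‖ = 5.0947, so e_3 = (-0.6493, -0.4487, -0.6140, 0.0060).
Qᵀb = (1.3152, 3.8006, 0.7680).
Back-substitute: x_3 = 0.7680/5.0947 = 0.1508.
x_2 = (3.8006 − 1.9003·0.1508)/4.7930 = 0.7332.
x_1 = (1.3152 + 0.1644·0.7332 − 0.6576·0.1508)/6.0828 = 0.2197.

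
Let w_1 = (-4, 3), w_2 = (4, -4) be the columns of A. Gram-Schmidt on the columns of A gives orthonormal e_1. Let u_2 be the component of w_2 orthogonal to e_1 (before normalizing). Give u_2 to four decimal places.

e_1 = w_1/‖w_1‖ = (-4, 3)/5.0000 = (-0.8000, 0.6000).
r_{12} = e_1·w_2 = -5.6000.
u_2 = w_2 + 5.6000·e_1 = (-0.4800, -0.6400).

u_2 = (-0.4800, -0.6400)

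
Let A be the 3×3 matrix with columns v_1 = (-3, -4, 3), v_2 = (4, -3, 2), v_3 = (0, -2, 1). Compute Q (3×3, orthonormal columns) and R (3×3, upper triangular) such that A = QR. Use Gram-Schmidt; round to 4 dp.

Q = [[-0.5145, 0.8569, -0.0324], [-0.6860, -0.4340, -0.5840], [0.5145, 0.2782, -0.8111]], R = [[5.8310, 1.0290, 1.8865], [0.0000, 5.2859, 1.1462], [0.0000, 0.0000, 0.3569]]

e_1 = v_1/‖v_1‖ = (-3, -4, 3)/5.8310 = (-0.5145, -0.6860, 0.5145).
r_{12} = e_1·v_2 = 1.0290.
u_2 = v_2 − 1.0290·e_1 = (4.5294, -2.2941, 1.4706).
‖u_2‖ = 5.2859, so e_2 = (0.8569, -0.4340, 0.2782).
r_{13} = e_1·v_3 = 1.8865; r_{23} = e_2·v_3 = 1.1462.
u_3 = v_3 − 1.8865·e_1 − 1.1462·e_2 = (-0.0116, -0.2084, -0.2895).
‖u_3‖ = 0.3569, so e_3 = (-0.0324, -0.5840, -0.8111).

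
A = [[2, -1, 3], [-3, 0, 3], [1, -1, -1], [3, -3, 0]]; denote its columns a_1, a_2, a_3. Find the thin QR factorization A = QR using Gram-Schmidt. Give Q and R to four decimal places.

Q = [[0.4170, 0.0200, 0.8806], [-0.6255, -0.7190, 0.2935], [0.2085, -0.2197, -0.3222], [0.6255, -0.6591, -0.1861]], R = [[4.7958, -2.5022, -0.8341], [0.0000, 2.1770, -1.8774], [0.0000, 0.0000, 3.8445]]

q_1 = a_1/‖a_1‖ = (2, -3, 1, 3)/4.7958 = (0.4170, -0.6255, 0.2085, 0.6255).
r_{12} = q_1·a_2 = -2.5022.
u_2 = a_2 + 2.5022·q_1 = (0.0435, -1.5652, -0.4783, -1.4348).
‖u_2‖ = 2.1770, so q_2 = (0.0200, -0.7190, -0.2197, -0.6591).
r_{13} = q_1·a_3 = -0.8341; r_{23} = q_2·a_3 = -1.8774.
u_3 = a_3 + 0.8341·q_1 + 1.8774·q_2 = (3.3853, 1.1284, -1.2385, -0.7156).
‖u_3‖ = 3.8445, so q_3 = (0.8806, 0.2935, -0.3222, -0.1861).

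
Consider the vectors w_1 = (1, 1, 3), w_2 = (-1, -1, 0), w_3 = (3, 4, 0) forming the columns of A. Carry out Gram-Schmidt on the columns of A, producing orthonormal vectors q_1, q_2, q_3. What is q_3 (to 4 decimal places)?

q_3 = (-0.7071, 0.7071, 0.0000)

w_1 = (1, 1, 3); ‖w_1‖ = 3.3166, so q_1 = (0.3015, 0.3015, 0.9045).
q_1·w_2 = 0.3015·(-1) + 0.3015·(-1) + 0.9045·0 = -0.6030.
u_2 = w_2 + 0.6030·q_1 = (-0.8182, -0.8182, 0.5455).
‖u_2‖ = 1.2792, so q_2 = (-0.6396, -0.6396, 0.4264).
q_1·w_3 = 0.3015·3 + 0.3015·4 + 0.9045·0 = 2.1106; q_2·w_3 = (-0.6396)·3 + (-0.6396)·4 + 0.4264·0 = -4.4772.
u_3 = w_3 − 2.1106·q_1 + 4.4772·q_2 = (-0.5000, 0.5000, 0.0000).
‖u_3‖ = 0.7071, so q_3 = (-0.7071, 0.7071, 0.0000).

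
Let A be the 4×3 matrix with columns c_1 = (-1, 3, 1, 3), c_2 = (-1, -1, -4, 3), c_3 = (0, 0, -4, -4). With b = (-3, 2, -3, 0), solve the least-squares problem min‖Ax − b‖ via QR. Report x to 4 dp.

x = (0.8891, 0.2662, 0.7863)

e_1 = c_1/‖c_1‖ = (-1, 3, 1, 3)/4.4721 = (-0.2236, 0.6708, 0.2236, 0.6708).
r_{12} = e_1·c_2 = 0.6708.
u_2 = c_2 − 0.6708·e_1 = (-0.8500, -1.4500, -4.1500, 2.5500).
‖u_2‖ = 5.1527, so e_2 = (-0.1650, -0.2814, -0.8054, 0.4949).
r_{13} = e_1·c_3 = -3.5777; r_{23} = e_2·c_3 = 1.2421.
u_3 = c_3 + 3.5777·e_1 − 1.2421·e_2 = (-0.5951, 2.7495, -2.1996, -2.2147).
‖u_3‖ = 4.2021, so e_3 = (-0.1416, 0.6543, -0.5235, -0.5270).
Qᵀb = (1.3416, 2.3483, 3.3039).
Back-substitute: x_3 = 3.3039/4.2021 = 0.7863.
x_2 = (2.3483 − 1.2421·0.7863)/5.1527 = 0.2662.
x_1 = (1.3416 − 0.6708·0.2662 + 3.5777·0.7863)/4.4721 = 0.8891.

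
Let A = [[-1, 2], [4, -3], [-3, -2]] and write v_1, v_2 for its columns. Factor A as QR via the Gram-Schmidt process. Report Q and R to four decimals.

Q = [[-0.1961, 0.4438], [0.7845, -0.4640], [-0.5883, -0.7666]], R = [[5.0990, -1.5689], [0.0000, 3.8129]]

v_1 = (-1, 4, -3); ‖v_1‖ = 5.0990, so q_1 = (-0.1961, 0.7845, -0.5883).
q_1·v_2 = (-0.1961)·2 + 0.7845·(-3) + (-0.5883)·(-2) = -1.5689.
u_2 = v_2 + 1.5689·q_1 = (1.6923, -1.7692, -2.9231).
‖u_2‖ = 3.8129, so q_2 = (0.4438, -0.4640, -0.7666).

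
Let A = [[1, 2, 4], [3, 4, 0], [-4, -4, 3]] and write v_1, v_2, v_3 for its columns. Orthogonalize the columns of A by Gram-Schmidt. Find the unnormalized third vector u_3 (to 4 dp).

v_1 = (1, 3, -4); ‖v_1‖ = 5.0990, so e_1 = (0.1961, 0.5883, -0.7845).
e_1·v_2 = 0.1961·2 + 0.5883·4 + (-0.7845)·(-4) = 5.8835.
u_2 = v_2 − 5.8835·e_1 = (0.8462, 0.5385, 0.6154).
‖u_2‖ = 1.1767, so e_2 = (0.7191, 0.4576, 0.5230).
e_1·v_3 = 0.1961·4 + 0.5883·0 + (-0.7845)·3 = -1.5689; e_2·v_3 = 0.7191·4 + 0.4576·0 + 0.5230·3 = 4.4453.
u_3 = v_3 + 1.5689·e_1 − 4.4453·e_2 = (1.1111, -1.1111, -0.5556).

u_3 = (1.1111, -1.1111, -0.5556)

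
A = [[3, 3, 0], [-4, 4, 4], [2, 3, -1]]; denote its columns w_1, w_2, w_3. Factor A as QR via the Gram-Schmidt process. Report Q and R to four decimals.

Q = [[0.5571, 0.5325, 0.6373], [-0.7428, 0.6627, 0.0956], [0.3714, 0.5266, -0.7647]], R = [[5.3852, -0.1857, -3.3425], [0.0000, 5.8280, 2.1241], [0.0000, 0.0000, 1.1471]]

w_1 = (3, -4, 2); ‖w_1‖ = 5.3852, so e_1 = (0.5571, -0.7428, 0.3714).
e_1·w_2 = 0.5571·3 + (-0.7428)·4 + 0.3714·3 = -0.1857.
u_2 = w_2 + 0.1857·e_1 = (3.1034, 3.8621, 3.0690).
‖u_2‖ = 5.8280, so e_2 = (0.5325, 0.6627, 0.5266).
e_1·w_3 = 0.5571·0 + (-0.7428)·4 + 0.3714·(-1) = -3.3425; e_2·w_3 = 0.5325·0 + 0.6627·4 + 0.5266·(-1) = 2.1241.
u_3 = w_3 + 3.3425·e_1 − 2.1241·e_2 = (0.7310, 0.1096, -0.8772).
‖u_3‖ = 1.1471, so e_3 = (0.6373, 0.0956, -0.7647).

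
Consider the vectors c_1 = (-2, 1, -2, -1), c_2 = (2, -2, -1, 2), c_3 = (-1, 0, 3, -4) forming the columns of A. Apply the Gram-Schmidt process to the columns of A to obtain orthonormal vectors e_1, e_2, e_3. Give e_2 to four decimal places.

e_2 = (0.2609, -0.4566, -0.7176, 0.4566)

c_1 = (-2, 1, -2, -1); ‖c_1‖ = 3.1623, so e_1 = (-0.6325, 0.3162, -0.6325, -0.3162).
e_1·c_2 = (-0.6325)·2 + 0.3162·(-2) + (-0.6325)·(-1) + (-0.3162)·2 = -1.8974.
u_2 = c_2 + 1.8974·e_1 = (0.8000, -1.4000, -2.2000, 1.4000).
‖u_2‖ = 3.0659, so e_2 = (0.2609, -0.4566, -0.7176, 0.4566).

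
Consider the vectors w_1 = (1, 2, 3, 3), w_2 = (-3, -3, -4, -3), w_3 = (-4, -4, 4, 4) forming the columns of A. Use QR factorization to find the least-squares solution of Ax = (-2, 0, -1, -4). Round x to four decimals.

w_1 = (1, 2, 3, 3); ‖w_1‖ = 4.7958, so q_1 = (0.2085, 0.4170, 0.6255, 0.6255).
q_1·w_2 = 0.2085·(-3) + 0.4170·(-3) + 0.6255·(-4) + 0.6255·(-3) = -6.2554.
u_2 = w_2 + 6.2554·q_1 = (-1.6957, -0.3913, -0.0870, 0.9130).
‖u_2‖ = 1.9671, so q_2 = (-0.8620, -0.1989, -0.0442, 0.4642).
q_1·w_3 = 0.2085·(-4) + 0.4170·(-4) + 0.6255·4 + 0.6255·4 = 2.5022; q_2·w_3 = (-0.8620)·(-4) + (-0.1989)·(-4) + (-0.0442)·4 + 0.4642·4 = 5.9235.
u_3 = w_3 − 2.5022·q_1 − 5.9235·q_2 = (0.5843, -3.8652, 2.6966, -0.3146).
‖u_3‖ = 4.7594, so q_3 = (0.1228, -0.8121, 0.5666, -0.0661).
Qᵀb = (-3.5447, -0.0884, -0.5477).
Back-substitute: x_3 = -0.5477/4.7594 = -0.1151.
x_2 = (-0.0884 − 5.9235·(-0.1151))/1.9671 = 0.3016.
x_1 = (-3.5447 + 6.2554·0.3016 − 2.5022·(-0.1151))/4.7958 = -0.2857.

x = (-0.2857, 0.3016, -0.1151)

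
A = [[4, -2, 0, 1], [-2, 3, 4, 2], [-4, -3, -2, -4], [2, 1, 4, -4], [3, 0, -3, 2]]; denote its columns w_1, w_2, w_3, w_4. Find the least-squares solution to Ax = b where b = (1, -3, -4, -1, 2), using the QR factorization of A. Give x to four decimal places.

x = (0.5889, 0.4816, -0.5276, 0.0442)

q_1 = w_1/‖w_1‖ = (4, -2, -4, 2, 3)/7.0000 = (0.5714, -0.2857, -0.5714, 0.2857, 0.4286).
r_{12} = q_1·w_2 = 0.0000.
u_2 = w_2 + 0.0000·q_1 = (-2.0000, 3.0000, -3.0000, 1.0000, 0.0000).
‖u_2‖ = 4.7958, so q_2 = (-0.4170, 0.6255, -0.6255, 0.2085, 0.0000).
r_{13} = q_1·w_3 = -0.1429; r_{23} = q_2·w_3 = 4.5873.
u_3 = w_3 + 0.1429·q_1 − 4.5873·q_2 = (1.9947, 1.0896, 0.7879, 3.0843, -2.9388).
‖u_3‖ = 4.8925, so q_3 = (0.4077, 0.2227, 0.1611, 0.6304, -0.6007).
r_{14} = q_1·w_4 = 2.0000; r_{24} = q_2·w_4 = 2.5022; r_{34} = q_3·w_4 = -3.5141.
u_4 = w_4 − 2.0000·q_1 − 2.5022·q_2 + 3.5141·q_3 = (2.3333, 1.7888, -0.7260, -2.8778, -0.9680).
‖u_4‖ = 4.2884, so q_4 = (0.5441, 0.4171, -0.1693, -0.6711, -0.2257).
Qᵀb = (4.2857, 0.0000, -2.7364, 0.1895).
Back-substitute: x_4 = 0.1895/4.2884 = 0.0442.
x_3 = (-2.7364 + 3.5141·0.0442)/4.8925 = -0.5276.
x_2 = (0.0000 − 4.5873·(-0.5276) − 2.5022·0.0442)/4.7958 = 0.4816.
x_1 = (4.2857 + 0.0000·0.4816 + 0.1429·(-0.5276) − 2.0000·0.0442)/7.0000 = 0.5889.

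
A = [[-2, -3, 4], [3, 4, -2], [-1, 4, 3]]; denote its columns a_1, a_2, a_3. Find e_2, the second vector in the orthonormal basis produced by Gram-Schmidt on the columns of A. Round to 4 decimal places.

e_2 = (-0.1925, 0.1925, 0.9623)

a_1 = (-2, 3, -1); ‖a_1‖ = 3.7417, so e_1 = (-0.5345, 0.8018, -0.2673).
e_1·a_2 = (-0.5345)·(-3) + 0.8018·4 + (-0.2673)·4 = 3.7417.
u_2 = a_2 − 3.7417·e_1 = (-1.0000, 1.0000, 5.0000).
‖u_2‖ = 5.1962, so e_2 = (-0.1925, 0.1925, 0.9623).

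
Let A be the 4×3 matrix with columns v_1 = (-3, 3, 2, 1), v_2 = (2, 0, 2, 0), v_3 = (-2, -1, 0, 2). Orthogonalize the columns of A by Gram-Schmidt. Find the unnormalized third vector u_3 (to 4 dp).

e_1 = v_1/‖v_1‖ = (-3, 3, 2, 1)/4.7958 = (-0.6255, 0.6255, 0.4170, 0.2085).
r_{12} = e_1·v_2 = -0.4170.
u_2 = v_2 + 0.4170·e_1 = (1.7391, 0.2609, 2.1739, 0.0870).
‖u_2‖ = 2.7975, so e_2 = (0.6217, 0.0933, 0.7771, 0.0311).
r_{13} = e_1·v_3 = 1.0426; r_{23} = e_2·v_3 = -1.2744.
u_3 = v_3 − 1.0426·e_1 + 1.2744·e_2 = (-0.5556, -1.5333, 0.5556, 1.8222).

u_3 = (-0.5556, -1.5333, 0.5556, 1.8222)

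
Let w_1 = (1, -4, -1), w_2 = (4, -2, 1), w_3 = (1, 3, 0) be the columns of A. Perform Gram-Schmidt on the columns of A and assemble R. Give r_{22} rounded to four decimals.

r_{22} = 3.7786

w_1 = (1, -4, -1); ‖w_1‖ = 4.2426, so e_1 = (0.2357, -0.9428, -0.2357).
e_1·w_2 = 0.2357·4 + (-0.9428)·(-2) + (-0.2357)·1 = 2.5927.
u_2 = w_2 − 2.5927·e_1 = (3.3889, 0.4444, 1.6111).
r_{22} = ‖u_2‖ = 3.7786.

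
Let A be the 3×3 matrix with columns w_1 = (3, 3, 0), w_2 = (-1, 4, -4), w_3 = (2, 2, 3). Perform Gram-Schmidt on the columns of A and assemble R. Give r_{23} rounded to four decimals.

r_{23} = -2.2478

e_1 = w_1/‖w_1‖ = (3, 3, 0)/4.2426 = (0.7071, 0.7071, 0.0000).
r_{12} = e_1·w_2 = 2.1213.
u_2 = w_2 − 2.1213·e_1 = (-2.5000, 2.5000, -4.0000).
‖u_2‖ = 5.3385, so e_2 = (-0.4683, 0.4683, -0.7493).
r_{23} = e_2·w_3 = -2.2478.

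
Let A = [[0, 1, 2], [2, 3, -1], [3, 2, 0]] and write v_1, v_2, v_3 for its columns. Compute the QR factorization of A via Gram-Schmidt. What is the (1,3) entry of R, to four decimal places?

r_{13} = -0.5547

e_1 = v_1/‖v_1‖ = (0, 2, 3)/3.6056 = (0.0000, 0.5547, 0.8321).
r_{13} = e_1·v_3 = -0.5547.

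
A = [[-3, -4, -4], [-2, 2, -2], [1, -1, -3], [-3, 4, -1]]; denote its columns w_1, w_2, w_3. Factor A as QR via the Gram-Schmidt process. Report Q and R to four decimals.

Q = [[-0.6255, -0.7763, -0.0104], [-0.4170, 0.2612, -0.3434], [0.2085, -0.1306, -0.9363], [-0.6255, 0.5586, -0.0728]], R = [[4.7958, -1.0426, 3.3362], [0.0000, 5.9927, 2.4160], [0.0000, 0.0000, 3.6101]]

w_1 = (-3, -2, 1, -3); ‖w_1‖ = 4.7958, so q_1 = (-0.6255, -0.4170, 0.2085, -0.6255).
q_1·w_2 = (-0.6255)·(-4) + (-0.4170)·2 + 0.2085·(-1) + (-0.6255)·4 = -1.0426.
u_2 = w_2 + 1.0426·q_1 = (-4.6522, 1.5652, -0.7826, 3.3478).
‖u_2‖ = 5.9927, so q_2 = (-0.7763, 0.2612, -0.1306, 0.5586).
q_1·w_3 = (-0.6255)·(-4) + (-0.4170)·(-2) + 0.2085·(-3) + (-0.6255)·(-1) = 3.3362; q_2·w_3 = (-0.7763)·(-4) + 0.2612·(-2) + (-0.1306)·(-3) + 0.5586·(-1) = 2.4160.
u_3 = w_3 − 3.3362·q_1 − 2.4160·q_2 = (-0.0375, -1.2397, -3.3801, -0.2627).
‖u_3‖ = 3.6101, so q_3 = (-0.0104, -0.3434, -0.9363, -0.0728).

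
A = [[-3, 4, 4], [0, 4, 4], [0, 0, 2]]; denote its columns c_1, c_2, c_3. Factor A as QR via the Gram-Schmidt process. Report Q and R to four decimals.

e_1 = c_1/‖c_1‖ = (-3, 0, 0)/3.0000 = (-1.0000, 0.0000, 0.0000).
r_{12} = e_1·c_2 = -4.0000.
u_2 = c_2 + 4.0000·e_1 = (0.0000, 4.0000, 0.0000).
‖u_2‖ = 4.0000, so e_2 = (0.0000, 1.0000, 0.0000).
r_{13} = e_1·c_3 = -4.0000; r_{23} = e_2·c_3 = 4.0000.
u_3 = c_3 + 4.0000·e_1 − 4.0000·e_2 = (0.0000, 0.0000, 2.0000).
‖u_3‖ = 2.0000, so e_3 = (0.0000, 0.0000, 1.0000).

Q = [[-1.0000, 0.0000, 0.0000], [0.0000, 1.0000, 0.0000], [0.0000, 0.0000, 1.0000]], R = [[3.0000, -4.0000, -4.0000], [0.0000, 4.0000, 4.0000], [0.0000, 0.0000, 2.0000]]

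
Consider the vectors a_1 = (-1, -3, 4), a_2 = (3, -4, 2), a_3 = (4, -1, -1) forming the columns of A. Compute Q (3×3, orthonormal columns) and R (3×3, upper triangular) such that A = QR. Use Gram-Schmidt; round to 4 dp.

a_1 = (-1, -3, 4); ‖a_1‖ = 5.0990, so e_1 = (-0.1961, -0.5883, 0.7845).
e_1·a_2 = (-0.1961)·3 + (-0.5883)·(-4) + 0.7845·2 = 3.3340.
u_2 = a_2 − 3.3340·e_1 = (3.6538, -2.0385, -0.6154).
‖u_2‖ = 4.2290, so e_2 = (0.8640, -0.4820, -0.1455).
e_1·a_3 = (-0.1961)·4 + (-0.5883)·(-1) + 0.7845·(-1) = -0.9806; e_2·a_3 = 0.8640·4 + (-0.4820)·(-1) + (-0.1455)·(-1) = 4.0835.
u_3 = a_3 + 0.9806·e_1 − 4.0835·e_2 = (0.2796, 0.3914, 0.3634).
‖u_3‖ = 0.6029, so e_3 = (0.4637, 0.6492, 0.6029).

Q = [[-0.1961, 0.8640, 0.4637], [-0.5883, -0.4820, 0.6492], [0.7845, -0.1455, 0.6029]], R = [[5.0990, 3.3340, -0.9806], [0.0000, 4.2290, 4.0835], [0.0000, 0.0000, 0.6029]]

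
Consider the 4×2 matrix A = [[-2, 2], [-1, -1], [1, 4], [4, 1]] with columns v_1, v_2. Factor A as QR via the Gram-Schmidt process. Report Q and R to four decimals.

Q = [[-0.4264, 0.5374], [-0.2132, -0.1692], [0.2132, 0.8260], [0.8528, 0.0199]], R = [[4.6904, 1.0660], [0.0000, 4.5677]]

v_1 = (-2, -1, 1, 4); ‖v_1‖ = 4.6904, so e_1 = (-0.4264, -0.2132, 0.2132, 0.8528).
e_1·v_2 = (-0.4264)·2 + (-0.2132)·(-1) + 0.2132·4 + 0.8528·1 = 1.0660.
u_2 = v_2 − 1.0660·e_1 = (2.4545, -0.7727, 3.7727, 0.0909).
‖u_2‖ = 4.5677, so e_2 = (0.5374, -0.1692, 0.8260, 0.0199).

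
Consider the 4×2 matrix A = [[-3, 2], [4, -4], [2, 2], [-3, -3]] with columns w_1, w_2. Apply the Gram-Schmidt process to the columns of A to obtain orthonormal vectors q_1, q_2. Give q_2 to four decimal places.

q_1 = w_1/‖w_1‖ = (-3, 4, 2, -3)/6.1644 = (-0.4867, 0.6489, 0.3244, -0.4867).
r_{12} = q_1·w_2 = -1.4600.
u_2 = w_2 + 1.4600·q_1 = (1.2895, -3.0526, 2.4737, -3.7105).
‖u_2‖ = 5.5559, so q_2 = (0.2321, -0.5494, 0.4452, -0.6678).

q_2 = (0.2321, -0.5494, 0.4452, -0.6678)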